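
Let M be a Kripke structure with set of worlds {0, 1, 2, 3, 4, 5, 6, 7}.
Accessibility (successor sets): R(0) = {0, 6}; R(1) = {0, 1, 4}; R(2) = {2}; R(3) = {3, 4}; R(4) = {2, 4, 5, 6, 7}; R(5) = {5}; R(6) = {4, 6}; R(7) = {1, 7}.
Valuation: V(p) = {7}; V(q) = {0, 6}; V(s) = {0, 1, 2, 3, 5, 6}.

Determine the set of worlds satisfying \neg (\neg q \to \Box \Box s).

1, 3, 4, 7

Recall that \Box ψ holds at a world iff ψ holds at every accessible world, and \Diamond ψ holds iff ψ holds at some accessible world.
Let φ = \neg (\neg q \to \Box \Box s). Evaluate φ at each world:
  0 (successors {0, 6}): φ is false.
  1 (successors {0, 1, 4}): φ is true.
  2 (successors {2}): φ is false.
  3 (successors {3, 4}): φ is true.
  4 (successors {2, 4, 5, 6, 7}): φ is true.
  5 (successors {5}): φ is false.
  6 (successors {4, 6}): φ is false.
  7 (successors {1, 7}): φ is true.
For instance, at 2:
  At 2: \neg q \to \Box \Box s is true, so \neg (\neg q \to \Box \Box s) is false.
    At 2: \neg q is true, \Box \Box s is true, so \neg q \to \Box \Box s is true.
      At 2: \Box \Box s requires \Box s at every successor {2}.
        At 2: \Box s is true.
      So \Box \Box s is true at 2.
Satisfying worlds: {1, 3, 4, 7}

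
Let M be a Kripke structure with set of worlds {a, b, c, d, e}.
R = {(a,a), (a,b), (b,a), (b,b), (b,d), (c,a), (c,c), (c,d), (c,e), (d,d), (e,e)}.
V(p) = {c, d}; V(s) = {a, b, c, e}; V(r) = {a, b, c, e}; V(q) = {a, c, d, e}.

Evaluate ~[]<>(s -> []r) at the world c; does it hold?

At c: []<>(s -> []r) is true, so ~[]<>(s -> []r) is false.
  At c: []<>(s -> []r) requires <>(s -> []r) at every successor {a, c, d, e}.
    At a: <>(s -> []r) is true.
    At c: <>(s -> []r) is true.
    At d: <>(s -> []r) is true.
    At e: <>(s -> []r) is true.
  So []<>(s -> []r) is true at c.

No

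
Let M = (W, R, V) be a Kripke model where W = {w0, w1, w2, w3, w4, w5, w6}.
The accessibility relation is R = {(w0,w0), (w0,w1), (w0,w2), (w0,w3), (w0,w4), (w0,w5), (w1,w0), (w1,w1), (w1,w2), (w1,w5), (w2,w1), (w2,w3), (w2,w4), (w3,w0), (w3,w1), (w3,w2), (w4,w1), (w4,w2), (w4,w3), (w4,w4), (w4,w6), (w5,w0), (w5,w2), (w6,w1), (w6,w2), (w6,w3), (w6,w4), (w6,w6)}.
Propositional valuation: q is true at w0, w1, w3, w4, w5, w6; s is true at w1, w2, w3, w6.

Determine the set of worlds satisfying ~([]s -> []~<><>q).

Recall that []ψ holds at a world iff ψ holds at every accessible world, and <>ψ holds iff ψ holds at some accessible world.
Let φ = ~([]s -> []~<><>q). Evaluate φ at each world:
  w0 (successors {w0, w1, w2, w3, w4, w5}): φ is false.
  w1 (successors {w0, w1, w2, w5}): φ is false.
  w2 (successors {w1, w3, w4}): φ is false.
  w3 (successors {w0, w1, w2}): φ is false.
  w4 (successors {w1, w2, w3, w4, w6}): φ is false.
  w5 (successors {w0, w2}): φ is false.
  w6 (successors {w1, w2, w3, w4, w6}): φ is false.
For instance, at w1:
  At w1: []s -> []~<><>q is true, so ~([]s -> []~<><>q) is false.
    At w1: []s is false, []~<><>q is false, so []s -> []~<><>q is true.
      At w1: []s requires s at every successor {w0, w1, w2, w5}.
        s fails at w0, so []s is false at w1.
      At w1: []~<><>q requires ~<><>q at every successor {w0, w1, w2, w5}.
        ~<><>q fails at w0, so []~<><>q is false at w1.
Satisfying worlds: none.

none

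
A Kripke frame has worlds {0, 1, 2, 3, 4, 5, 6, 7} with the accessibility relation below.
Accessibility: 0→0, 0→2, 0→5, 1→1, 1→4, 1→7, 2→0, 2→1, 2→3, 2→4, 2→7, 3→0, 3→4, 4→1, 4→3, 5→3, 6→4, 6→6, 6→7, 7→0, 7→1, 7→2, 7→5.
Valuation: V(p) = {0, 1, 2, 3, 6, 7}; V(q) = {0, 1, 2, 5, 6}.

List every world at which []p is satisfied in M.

Recall that []ψ holds at a world iff ψ holds at every accessible world, and <>ψ holds iff ψ holds at some accessible world.
Let φ = []p. Evaluate φ at each world:
  0 (successors {0, 2, 5}): φ is false.
  1 (successors {1, 4, 7}): φ is false.
  2 (successors {0, 1, 3, 4, 7}): φ is false.
  3 (successors {0, 4}): φ is false.
  4 (successors {1, 3}): φ is true.
  5 (successors {3}): φ is true.
  6 (successors {4, 6, 7}): φ is false.
  7 (successors {0, 1, 2, 5}): φ is false.
For instance, at 3:
  At 3: []p requires p at every successor {0, 4}.
    p fails at 4, so []p is false at 3.
Satisfying worlds: {4, 5}

4, 5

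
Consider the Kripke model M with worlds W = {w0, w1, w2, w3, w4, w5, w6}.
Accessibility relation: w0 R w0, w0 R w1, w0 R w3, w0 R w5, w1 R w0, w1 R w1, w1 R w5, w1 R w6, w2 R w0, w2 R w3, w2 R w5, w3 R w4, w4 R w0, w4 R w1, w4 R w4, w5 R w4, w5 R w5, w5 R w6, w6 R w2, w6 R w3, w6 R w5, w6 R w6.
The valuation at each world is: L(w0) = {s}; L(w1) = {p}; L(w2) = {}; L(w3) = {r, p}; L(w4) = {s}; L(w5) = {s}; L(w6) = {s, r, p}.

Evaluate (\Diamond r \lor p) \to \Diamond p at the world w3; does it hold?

No

Recall that \Diamond ψ holds at a world iff ψ holds at some accessible world.
At w3: \Diamond r \lor p is true, \Diamond p is false, so (\Diamond r \lor p) \to \Diamond p is false.
  At w3: \Diamond r is false, p is true, so \Diamond r \lor p is true.
    At w3: \Diamond r requires r at some successor in {w4}.
      At w4: r is false.
    So \Diamond r is false at w3.
  At w3: \Diamond p requires p at some successor in {w4}.
    At w4: p is false.
  So \Diamond p is false at w3.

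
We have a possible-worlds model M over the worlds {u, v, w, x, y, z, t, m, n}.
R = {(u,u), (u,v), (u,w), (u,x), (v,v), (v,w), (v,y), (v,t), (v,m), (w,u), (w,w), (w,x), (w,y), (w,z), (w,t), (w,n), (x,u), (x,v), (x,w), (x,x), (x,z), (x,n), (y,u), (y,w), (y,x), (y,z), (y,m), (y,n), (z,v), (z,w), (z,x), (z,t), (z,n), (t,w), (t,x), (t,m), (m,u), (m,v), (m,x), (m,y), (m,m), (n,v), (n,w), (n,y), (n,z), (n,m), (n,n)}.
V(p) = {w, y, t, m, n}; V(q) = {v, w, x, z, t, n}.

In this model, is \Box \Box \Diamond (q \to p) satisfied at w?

Yes

At w: \Box \Box \Diamond (q \to p) requires \Box \Diamond (q \to p) at every successor {u, w, x, y, z, t, n}.
  At u: \Box \Diamond (q \to p) is true.
  At w: \Box \Diamond (q \to p) is true.
  At x: \Box \Diamond (q \to p) is true.
  At y: \Box \Diamond (q \to p) is true.
  At z: \Box \Diamond (q \to p) is true.
  At t: \Box \Diamond (q \to p) is true.
  At n: \Box \Diamond (q \to p) is true.
So \Box \Box \Diamond (q \to p) is true at w.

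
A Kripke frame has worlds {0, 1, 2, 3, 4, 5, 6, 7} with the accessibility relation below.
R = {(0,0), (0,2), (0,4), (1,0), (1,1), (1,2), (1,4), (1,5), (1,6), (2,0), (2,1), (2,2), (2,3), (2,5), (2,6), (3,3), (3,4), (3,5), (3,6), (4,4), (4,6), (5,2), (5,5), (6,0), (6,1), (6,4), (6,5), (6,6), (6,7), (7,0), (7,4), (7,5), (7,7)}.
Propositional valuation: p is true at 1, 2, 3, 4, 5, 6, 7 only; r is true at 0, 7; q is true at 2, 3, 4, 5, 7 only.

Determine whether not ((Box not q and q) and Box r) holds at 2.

At 2: (Box not q and q) and Box r is false, so not ((Box not q and q) and Box r) is true.
  At 2: Box not q and q is false, Box r is false, so (Box not q and q) and Box r is false.
    At 2: Box not q is false, q is true, so Box not q and q is false.
      At 2: Box not q requires not q at every successor {0, 1, 2, 3, 5, 6}.
        not q fails at 2, so Box not q is false at 2.
    At 2: Box r requires r at every successor {0, 1, 2, 3, 5, 6}.
      r fails at 1, so Box r is false at 2.

Yes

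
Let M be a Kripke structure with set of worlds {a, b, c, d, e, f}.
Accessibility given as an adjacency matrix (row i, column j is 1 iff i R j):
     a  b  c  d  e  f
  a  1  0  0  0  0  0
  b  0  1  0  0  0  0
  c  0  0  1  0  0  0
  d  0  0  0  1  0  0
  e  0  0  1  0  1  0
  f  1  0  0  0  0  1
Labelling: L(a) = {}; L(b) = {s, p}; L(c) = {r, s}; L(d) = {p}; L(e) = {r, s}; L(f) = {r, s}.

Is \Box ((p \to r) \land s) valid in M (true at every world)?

Let φ = \Box ((p \to r) \land s). Evaluate φ at each world:
  a (successors {a}): φ is false.
  b (successors {b}): φ is false.
  c (successors {c}): φ is true.
  d (successors {d}): φ is false.
  e (successors {c, e}): φ is true.
  f (successors {a, f}): φ is false.
Detail at a (counterexample):
  At a: \Box ((p \to r) \land s) requires (p \to r) \land s at every successor {a}.
    (p \to r) \land s fails at a, so \Box ((p \to r) \land s) is false at a.

No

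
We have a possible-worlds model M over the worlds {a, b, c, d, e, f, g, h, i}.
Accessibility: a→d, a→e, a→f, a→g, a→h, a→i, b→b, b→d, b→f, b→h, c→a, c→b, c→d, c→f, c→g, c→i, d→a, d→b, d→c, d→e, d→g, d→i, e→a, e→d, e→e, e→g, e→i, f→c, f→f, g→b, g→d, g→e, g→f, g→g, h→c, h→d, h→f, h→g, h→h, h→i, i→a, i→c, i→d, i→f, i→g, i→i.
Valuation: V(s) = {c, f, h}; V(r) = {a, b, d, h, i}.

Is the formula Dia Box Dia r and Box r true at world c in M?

Recall that Box ψ holds at a world iff ψ holds at every accessible world, and Dia ψ holds iff ψ holds at some accessible world.
At c: Dia Box Dia r is true, Box r is false, so Dia Box Dia r and Box r is false.
  At c: Dia Box Dia r requires Box Dia r at some successor in {a, b, d, f, g, i}.
    Box Dia r holds at d, so Dia Box Dia r is true at c.
      At d: Box Dia r requires Dia r at every successor {a, b, c, e, g, i}.
        At a: Dia r is true.
        At b: Dia r is true.
        At c: Dia r is true.
        At e: Dia r is true.
        At g: Dia r is true.
        At i: Dia r is true.
      So Box Dia r is true at d.
  At c: Box r requires r at every successor {a, b, d, f, g, i}.
    r fails at f, so Box r is false at c.

No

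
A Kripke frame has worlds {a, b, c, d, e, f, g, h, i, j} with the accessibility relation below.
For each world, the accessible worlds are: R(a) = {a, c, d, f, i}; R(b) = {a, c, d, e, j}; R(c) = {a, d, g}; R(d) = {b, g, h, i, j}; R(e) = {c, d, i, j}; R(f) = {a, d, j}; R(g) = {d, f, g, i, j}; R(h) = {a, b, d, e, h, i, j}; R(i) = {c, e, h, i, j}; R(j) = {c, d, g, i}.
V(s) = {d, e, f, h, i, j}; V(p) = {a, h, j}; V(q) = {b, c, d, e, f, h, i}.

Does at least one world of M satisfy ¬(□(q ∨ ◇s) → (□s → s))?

No

Recall that □ψ holds at a world iff ψ holds at every accessible world, and ◇ψ holds iff ψ holds at some accessible world.
Let φ = ¬(□(q ∨ ◇s) → (□s → s)). Evaluate φ at each world:
  a (successors {a, c, d, f, i}): φ is false.
  b (successors {a, c, d, e, j}): φ is false.
  c (successors {a, d, g}): φ is false.
  d (successors {b, g, h, i, j}): φ is false.
  e (successors {c, d, i, j}): φ is false.
  f (successors {a, d, j}): φ is false.
  g (successors {d, f, g, i, j}): φ is false.
  h (successors {a, b, d, e, h, i, j}): φ is false.
  i (successors {c, e, h, i, j}): φ is false.
  j (successors {c, d, g, i}): φ is false.
For instance, at f:
  At f: □(q ∨ ◇s) → (□s → s) is true, so ¬(□(q ∨ ◇s) → (□s → s)) is false.
    At f: □(q ∨ ◇s) is true, □s → s is true, so □(q ∨ ◇s) → (□s → s) is true.
      At f: □(q ∨ ◇s) requires q ∨ ◇s at every successor {a, d, j}.
        At a: q ∨ ◇s is true.
        At d: q ∨ ◇s is true.
        At j: q ∨ ◇s is true.
      So □(q ∨ ◇s) is true at f.
      At f: □s is false, s is true, so □s → s is true.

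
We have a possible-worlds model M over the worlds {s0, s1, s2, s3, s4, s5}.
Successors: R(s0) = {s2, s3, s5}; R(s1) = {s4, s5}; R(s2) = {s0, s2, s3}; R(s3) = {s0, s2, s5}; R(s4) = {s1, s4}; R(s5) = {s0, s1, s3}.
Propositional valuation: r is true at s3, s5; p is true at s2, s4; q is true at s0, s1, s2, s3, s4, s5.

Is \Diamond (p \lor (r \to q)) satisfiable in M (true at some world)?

Let φ = \Diamond (p \lor (r \to q)). Evaluate φ at each world:
  s0 (successors {s2, s3, s5}): φ is true.
  s1 (successors {s4, s5}): φ is true.
  s2 (successors {s0, s2, s3}): φ is true.
  s3 (successors {s0, s2, s5}): φ is true.
  s4 (successors {s1, s4}): φ is true.
  s5 (successors {s0, s1, s3}): φ is true.
Detail at s0 (witness):
  At s0: \Diamond (p \lor (r \to q)) requires p \lor (r \to q) at some successor in {s2, s3, s5}.
    p \lor (r \to q) holds at s2, so \Diamond (p \lor (r \to q)) is true at s0.

Yes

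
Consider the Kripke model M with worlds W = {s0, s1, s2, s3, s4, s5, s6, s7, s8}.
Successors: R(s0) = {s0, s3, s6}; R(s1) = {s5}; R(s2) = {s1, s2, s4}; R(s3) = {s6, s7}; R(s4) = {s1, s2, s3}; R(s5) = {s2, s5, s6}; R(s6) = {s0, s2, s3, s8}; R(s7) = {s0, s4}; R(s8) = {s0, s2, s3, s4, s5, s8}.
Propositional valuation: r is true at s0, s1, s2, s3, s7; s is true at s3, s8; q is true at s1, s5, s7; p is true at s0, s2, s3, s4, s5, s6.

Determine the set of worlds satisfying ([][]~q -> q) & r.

Let φ = ([][]~q -> q) & r. Evaluate φ at each world:
  s0 (successors {s0, s3, s6}): φ is true.
  s1 (successors {s5}): φ is true.
  s2 (successors {s1, s2, s4}): φ is true.
  s3 (successors {s6, s7}): φ is false.
  s4 (successors {s1, s2, s3}): φ is false.
  s5 (successors {s2, s5, s6}): φ is false.
  s6 (successors {s0, s2, s3, s8}): φ is false.
  s7 (successors {s0, s4}): φ is true.
  s8 (successors {s0, s2, s3, s4, s5, s8}): φ is false.
For instance, at s2:
  At s2: [][]~q -> q is true, r is true, so ([][]~q -> q) & r is true.
    At s2: [][]~q is false, q is false, so [][]~q -> q is true.
      At s2: [][]~q requires []~q at every successor {s1, s2, s4}.
        []~q fails at s1, so [][]~q is false at s2.
Satisfying worlds: {s0, s1, s2, s7}

s0, s1, s2, s7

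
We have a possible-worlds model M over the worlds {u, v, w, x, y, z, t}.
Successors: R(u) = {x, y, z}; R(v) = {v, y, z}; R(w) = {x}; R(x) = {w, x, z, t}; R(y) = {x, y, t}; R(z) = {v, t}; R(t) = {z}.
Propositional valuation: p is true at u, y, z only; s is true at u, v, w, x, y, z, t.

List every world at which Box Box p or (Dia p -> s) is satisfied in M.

u, v, w, x, y, z, t

Let φ = Box Box p or (Dia p -> s). Evaluate φ at each world:
  u (successors {x, y, z}): φ is true.
  v (successors {v, y, z}): φ is true.
  w (successors {x}): φ is true.
  x (successors {w, x, z, t}): φ is true.
  y (successors {x, y, t}): φ is true.
  z (successors {v, t}): φ is true.
  t (successors {z}): φ is true.
For instance, at v:
  At v: Box Box p is false, Dia p -> s is true, so Box Box p or (Dia p -> s) is true.
    At v: Box Box p requires Box p at every successor {v, y, z}.
      Box p fails at v, so Box Box p is false at v.
    At v: Dia p is true, s is true, so Dia p -> s is true.
      At v: Dia p requires p at some successor in {v, y, z}.
        p holds at y, so Dia p is true at v.
Satisfying worlds: {u, v, w, x, y, z, t}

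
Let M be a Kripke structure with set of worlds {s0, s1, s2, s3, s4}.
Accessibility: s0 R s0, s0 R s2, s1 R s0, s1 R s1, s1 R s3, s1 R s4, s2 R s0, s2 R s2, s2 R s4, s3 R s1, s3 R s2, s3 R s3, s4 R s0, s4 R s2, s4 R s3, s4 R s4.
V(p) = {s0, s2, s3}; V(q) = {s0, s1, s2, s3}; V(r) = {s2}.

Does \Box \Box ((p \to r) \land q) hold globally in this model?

Let φ = \Box \Box ((p \to r) \land q). Evaluate φ at each world:
  s0 (successors {s0, s2}): φ is false.
  s1 (successors {s0, s1, s3, s4}): φ is false.
  s2 (successors {s0, s2, s4}): φ is false.
  s3 (successors {s1, s2, s3}): φ is false.
  s4 (successors {s0, s2, s3, s4}): φ is false.
Detail at s0 (counterexample):
  At s0: \Box \Box ((p \to r) \land q) requires \Box ((p \to r) \land q) at every successor {s0, s2}.
    \Box ((p \to r) \land q) fails at s0, so \Box \Box ((p \to r) \land q) is false at s0.
      At s0: \Box ((p \to r) \land q) requires (p \to r) \land q at every successor {s0, s2}.
        (p \to r) \land q fails at s0, so \Box ((p \to r) \land q) is false at s0.

No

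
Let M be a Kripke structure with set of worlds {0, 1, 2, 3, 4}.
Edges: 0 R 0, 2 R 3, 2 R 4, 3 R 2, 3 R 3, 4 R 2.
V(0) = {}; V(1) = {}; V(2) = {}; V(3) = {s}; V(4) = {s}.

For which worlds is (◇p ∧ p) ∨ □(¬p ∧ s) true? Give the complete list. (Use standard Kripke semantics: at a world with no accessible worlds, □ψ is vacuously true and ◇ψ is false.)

Let φ = (◇p ∧ p) ∨ □(¬p ∧ s). Evaluate φ at each world:
  0 (successors {0}): φ is false.
  1 (successors ∅): φ is true.
  2 (successors {3, 4}): φ is true.
  3 (successors {2, 3}): φ is false.
  4 (successors {2}): φ is false.
For instance, at 3:
  At 3: ◇p ∧ p is false, □(¬p ∧ s) is false, so (◇p ∧ p) ∨ □(¬p ∧ s) is false.
    At 3: ◇p is false, p is false, so ◇p ∧ p is false.
      At 3: ◇p requires p at some successor in {2, 3}.
        At 2: p is false.
        At 3: p is false.
      So ◇p is false at 3.
    At 3: □(¬p ∧ s) requires ¬p ∧ s at every successor {2, 3}.
      ¬p ∧ s fails at 2, so □(¬p ∧ s) is false at 3.
Satisfying worlds: {1, 2}

1, 2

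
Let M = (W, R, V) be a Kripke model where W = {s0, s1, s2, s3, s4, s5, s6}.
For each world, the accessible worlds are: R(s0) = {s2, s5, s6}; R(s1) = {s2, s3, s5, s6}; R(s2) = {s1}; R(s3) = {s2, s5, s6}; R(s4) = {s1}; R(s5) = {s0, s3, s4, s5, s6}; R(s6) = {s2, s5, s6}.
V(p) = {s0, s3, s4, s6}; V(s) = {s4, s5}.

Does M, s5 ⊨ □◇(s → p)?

At s5: □◇(s → p) requires ◇(s → p) at every successor {s0, s3, s4, s5, s6}.
  At s0: ◇(s → p) is true.
  At s3: ◇(s → p) is true.
  At s4: ◇(s → p) is true.
  At s5: ◇(s → p) is true.
  At s6: ◇(s → p) is true.
So □◇(s → p) is true at s5.

Yes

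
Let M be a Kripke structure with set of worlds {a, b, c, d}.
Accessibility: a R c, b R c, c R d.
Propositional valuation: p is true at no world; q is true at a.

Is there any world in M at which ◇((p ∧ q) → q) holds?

Let φ = ◇((p ∧ q) → q). Evaluate φ at each world:
  a (successors {c}): φ is true.
  b (successors {c}): φ is true.
  c (successors {d}): φ is true.
  d (successors ∅): φ is false.
Detail at a (witness):
  At a: ◇((p ∧ q) → q) requires (p ∧ q) → q at some successor in {c}.
    (p ∧ q) → q holds at c, so ◇((p ∧ q) → q) is true at a.

Yes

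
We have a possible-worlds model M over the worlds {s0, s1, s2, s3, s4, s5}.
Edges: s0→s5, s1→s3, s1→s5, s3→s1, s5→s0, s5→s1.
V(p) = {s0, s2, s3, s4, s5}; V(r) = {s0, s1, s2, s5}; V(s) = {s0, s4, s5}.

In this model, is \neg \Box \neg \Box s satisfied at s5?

Yes

At s5: \Box \neg \Box s is false, so \neg \Box \neg \Box s is true.
  At s5: \Box \neg \Box s requires \neg \Box s at every successor {s0, s1}.
    \neg \Box s fails at s0, so \Box \neg \Box s is false at s5.
      At s0: \Box s is true, so \neg \Box s is false.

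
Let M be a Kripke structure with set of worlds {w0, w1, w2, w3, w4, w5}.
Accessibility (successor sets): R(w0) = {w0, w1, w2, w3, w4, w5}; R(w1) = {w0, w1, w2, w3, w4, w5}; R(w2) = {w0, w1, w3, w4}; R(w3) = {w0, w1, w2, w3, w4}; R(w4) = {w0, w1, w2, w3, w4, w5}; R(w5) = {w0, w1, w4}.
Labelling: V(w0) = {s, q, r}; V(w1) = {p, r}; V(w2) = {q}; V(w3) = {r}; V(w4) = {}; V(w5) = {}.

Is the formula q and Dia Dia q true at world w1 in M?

At w1: q is false, Dia Dia q is true, so q and Dia Dia q is false.
  At w1: Dia Dia q requires Dia q at some successor in {w0, w1, w2, w3, w4, w5}.
    Dia q holds at w0, so Dia Dia q is true at w1.
      At w0: Dia q requires q at some successor in {w0, w1, w2, w3, w4, w5}.
        q holds at w0, so Dia q is true at w0.

No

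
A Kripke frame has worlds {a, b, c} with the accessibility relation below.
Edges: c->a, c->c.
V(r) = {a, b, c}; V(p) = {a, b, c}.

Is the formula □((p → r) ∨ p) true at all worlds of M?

Let φ = □((p → r) ∨ p). Evaluate φ at each world:
  a (successors ∅): φ is true.
  b (successors ∅): φ is true.
  c (successors {a, c}): φ is true.
For instance, at c:
  At c: □((p → r) ∨ p) requires (p → r) ∨ p at every successor {a, c}.
    At a: (p → r) ∨ p is true.
    At c: (p → r) ∨ p is true.
  So □((p → r) ∨ p) is true at c.

Yes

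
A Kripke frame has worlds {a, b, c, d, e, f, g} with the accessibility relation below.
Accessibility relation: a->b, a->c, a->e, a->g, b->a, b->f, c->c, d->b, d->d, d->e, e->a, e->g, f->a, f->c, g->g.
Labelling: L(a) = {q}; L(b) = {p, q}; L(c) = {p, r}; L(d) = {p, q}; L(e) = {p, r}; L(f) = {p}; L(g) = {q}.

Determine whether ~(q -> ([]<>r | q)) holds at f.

At f: q -> ([]<>r | q) is true, so ~(q -> ([]<>r | q)) is false.
  At f: q is false, []<>r | q is true, so q -> ([]<>r | q) is true.
    At f: []<>r is true, q is false, so []<>r | q is true.
      At f: []<>r requires <>r at every successor {a, c}.
        At a: <>r is true.
        At c: <>r is true.
      So []<>r is true at f.

No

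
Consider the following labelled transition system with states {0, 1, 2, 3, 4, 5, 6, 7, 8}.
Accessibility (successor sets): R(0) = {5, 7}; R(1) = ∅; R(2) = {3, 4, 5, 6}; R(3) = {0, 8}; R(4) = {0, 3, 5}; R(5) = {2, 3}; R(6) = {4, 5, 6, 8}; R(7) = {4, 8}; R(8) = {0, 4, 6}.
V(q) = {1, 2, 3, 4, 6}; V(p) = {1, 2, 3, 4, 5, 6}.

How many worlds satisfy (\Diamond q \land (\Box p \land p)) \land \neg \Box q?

Let φ = (\Diamond q \land (\Box p \land p)) \land \neg \Box q. Evaluate φ at each world:
  0 (successors {5, 7}): φ is false.
  1 (successors ∅): φ is false.
  2 (successors {3, 4, 5, 6}): φ is true.
  3 (successors {0, 8}): φ is false.
  4 (successors {0, 3, 5}): φ is false.
  5 (successors {2, 3}): φ is false.
  6 (successors {4, 5, 6, 8}): φ is false.
  7 (successors {4, 8}): φ is false.
  8 (successors {0, 4, 6}): φ is false.
For instance, at 3:
  At 3: \Diamond q \land (\Box p \land p) is false, \neg \Box q is true, so (\Diamond q \land (\Box p \land p)) \land \neg \Box q is false.
    At 3: \Diamond q is false, \Box p \land p is false, so \Diamond q \land (\Box p \land p) is false.
      At 3: \Diamond q requires q at some successor in {0, 8}.
        At 0: q is false.
        At 8: q is false.
      So \Diamond q is false at 3.
      At 3: \Box p is false, p is true, so \Box p \land p is false.
    At 3: \Box q is false, so \neg \Box q is true.
      At 3: \Box q requires q at every successor {0, 8}.
        q fails at 0, so \Box q is false at 3.
Satisfying worlds: {2}

1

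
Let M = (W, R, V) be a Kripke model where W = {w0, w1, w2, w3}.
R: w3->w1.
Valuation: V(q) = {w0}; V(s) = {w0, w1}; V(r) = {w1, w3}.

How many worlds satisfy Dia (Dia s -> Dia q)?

Let φ = Dia (Dia s -> Dia q). Evaluate φ at each world:
  w0 (successors ∅): φ is false.
  w1 (successors ∅): φ is false.
  w2 (successors ∅): φ is false.
  w3 (successors {w1}): φ is true.
For instance, at w3:
  At w3: Dia (Dia s -> Dia q) requires Dia s -> Dia q at some successor in {w1}.
    Dia s -> Dia q holds at w1, so Dia (Dia s -> Dia q) is true at w3.
      At w1: Dia s is false, Dia q is false, so Dia s -> Dia q is true.
Satisfying worlds: {w3}

1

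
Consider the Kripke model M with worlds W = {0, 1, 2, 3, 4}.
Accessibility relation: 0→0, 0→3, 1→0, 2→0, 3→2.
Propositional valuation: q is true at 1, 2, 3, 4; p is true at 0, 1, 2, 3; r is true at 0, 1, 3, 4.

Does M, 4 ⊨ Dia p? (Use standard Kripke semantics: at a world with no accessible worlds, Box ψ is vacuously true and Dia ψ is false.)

Recall that Dia ψ holds at a world iff ψ holds at some accessible world.
At 4: no accessible worlds, so Dia p is false.

No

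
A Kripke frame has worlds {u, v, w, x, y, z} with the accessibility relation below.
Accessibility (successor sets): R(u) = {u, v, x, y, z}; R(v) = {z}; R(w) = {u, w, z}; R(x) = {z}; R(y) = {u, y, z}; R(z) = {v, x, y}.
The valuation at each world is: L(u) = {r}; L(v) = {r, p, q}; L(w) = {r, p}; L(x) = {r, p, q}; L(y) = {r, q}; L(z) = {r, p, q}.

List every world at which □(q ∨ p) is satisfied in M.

Let φ = □(q ∨ p). Evaluate φ at each world:
  u (successors {u, v, x, y, z}): φ is false.
  v (successors {z}): φ is true.
  w (successors {u, w, z}): φ is false.
  x (successors {z}): φ is true.
  y (successors {u, y, z}): φ is false.
  z (successors {v, x, y}): φ is true.
For instance, at v:
  At v: □(q ∨ p) requires q ∨ p at every successor {z}.
    At z: q ∨ p is true.
  So □(q ∨ p) is true at v.
Satisfying worlds: {v, x, z}

v, x, z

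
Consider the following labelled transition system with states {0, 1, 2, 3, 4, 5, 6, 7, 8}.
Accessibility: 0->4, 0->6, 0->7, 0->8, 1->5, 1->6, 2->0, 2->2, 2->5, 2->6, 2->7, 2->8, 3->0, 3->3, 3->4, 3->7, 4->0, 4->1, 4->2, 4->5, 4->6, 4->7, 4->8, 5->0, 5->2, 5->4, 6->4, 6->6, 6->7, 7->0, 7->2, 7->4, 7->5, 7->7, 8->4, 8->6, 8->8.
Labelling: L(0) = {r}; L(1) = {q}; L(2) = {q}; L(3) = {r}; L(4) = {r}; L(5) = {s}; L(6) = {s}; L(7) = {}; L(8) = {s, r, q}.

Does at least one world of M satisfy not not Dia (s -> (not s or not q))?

Let φ = not not Dia (s -> (not s or not q)). Evaluate φ at each world:
  0 (successors {4, 6, 7, 8}): φ is true.
  1 (successors {5, 6}): φ is true.
  2 (successors {0, 2, 5, 6, 7, 8}): φ is true.
  3 (successors {0, 3, 4, 7}): φ is true.
  4 (successors {0, 1, 2, 5, 6, 7, 8}): φ is true.
  5 (successors {0, 2, 4}): φ is true.
  6 (successors {4, 6, 7}): φ is true.
  7 (successors {0, 2, 4, 5, 7}): φ is true.
  8 (successors {4, 6, 8}): φ is true.
Detail at 0 (witness):
  At 0: not Dia (s -> (not s or not q)) is false, so not not Dia (s -> (not s or not q)) is true.
    At 0: Dia (s -> (not s or not q)) is true, so not Dia (s -> (not s or not q)) is false.
      At 0: Dia (s -> (not s or not q)) requires s -> (not s or not q) at some successor in {4, 6, 7, 8}.
        s -> (not s or not q) holds at 4, so Dia (s -> (not s or not q)) is true at 0.

Yes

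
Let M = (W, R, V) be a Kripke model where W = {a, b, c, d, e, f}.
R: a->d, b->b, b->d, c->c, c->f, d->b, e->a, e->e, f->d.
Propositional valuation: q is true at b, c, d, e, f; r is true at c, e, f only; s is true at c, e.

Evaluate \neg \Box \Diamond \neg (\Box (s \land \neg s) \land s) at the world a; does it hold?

At a: \Box \Diamond \neg (\Box (s \land \neg s) \land s) is true, so \neg \Box \Diamond \neg (\Box (s \land \neg s) \land s) is false.
  At a: \Box \Diamond \neg (\Box (s \land \neg s) \land s) requires \Diamond \neg (\Box (s \land \neg s) \land s) at every successor {d}.
      At d: \Diamond \neg (\Box (s \land \neg s) \land s) requires \neg (\Box (s \land \neg s) \land s) at some successor in {b}.
        \neg (\Box (s \land \neg s) \land s) holds at b, so \Diamond \neg (\Box (s \land \neg s) \land s) is true at d.
  So \Box \Diamond \neg (\Box (s \land \neg s) \land s) is true at a.

No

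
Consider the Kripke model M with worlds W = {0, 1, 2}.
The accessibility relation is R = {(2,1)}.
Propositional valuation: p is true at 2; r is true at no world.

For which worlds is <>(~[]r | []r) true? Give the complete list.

Let φ = <>(~[]r | []r). Evaluate φ at each world:
  0 (successors ∅): φ is false.
  1 (successors ∅): φ is false.
  2 (successors {1}): φ is true.
For instance, at 2:
  At 2: <>(~[]r | []r) requires ~[]r | []r at some successor in {1}.
    ~[]r | []r holds at 1, so <>(~[]r | []r) is true at 2.
      At 1: ~[]r is false, []r is true, so ~[]r | []r is true.
Satisfying worlds: {2}

2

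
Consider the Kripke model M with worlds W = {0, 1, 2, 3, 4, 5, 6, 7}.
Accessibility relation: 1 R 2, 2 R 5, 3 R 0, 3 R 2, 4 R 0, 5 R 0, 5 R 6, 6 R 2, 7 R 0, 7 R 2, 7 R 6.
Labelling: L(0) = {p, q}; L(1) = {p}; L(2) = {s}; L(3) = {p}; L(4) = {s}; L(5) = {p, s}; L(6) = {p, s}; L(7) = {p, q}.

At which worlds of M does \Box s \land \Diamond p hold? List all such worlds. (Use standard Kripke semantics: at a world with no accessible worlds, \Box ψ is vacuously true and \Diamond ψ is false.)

2

Let φ = \Box s \land \Diamond p. Evaluate φ at each world:
  0 (successors ∅): φ is false.
  1 (successors {2}): φ is false.
  2 (successors {5}): φ is true.
  3 (successors {0, 2}): φ is false.
  4 (successors {0}): φ is false.
  5 (successors {0, 6}): φ is false.
  6 (successors {2}): φ is false.
  7 (successors {0, 2, 6}): φ is false.
For instance, at 5:
  At 5: \Box s is false, \Diamond p is true, so \Box s \land \Diamond p is false.
    At 5: \Box s requires s at every successor {0, 6}.
      s fails at 0, so \Box s is false at 5.
    At 5: \Diamond p requires p at some successor in {0, 6}.
      p holds at 0, so \Diamond p is true at 5.
Satisfying worlds: {2}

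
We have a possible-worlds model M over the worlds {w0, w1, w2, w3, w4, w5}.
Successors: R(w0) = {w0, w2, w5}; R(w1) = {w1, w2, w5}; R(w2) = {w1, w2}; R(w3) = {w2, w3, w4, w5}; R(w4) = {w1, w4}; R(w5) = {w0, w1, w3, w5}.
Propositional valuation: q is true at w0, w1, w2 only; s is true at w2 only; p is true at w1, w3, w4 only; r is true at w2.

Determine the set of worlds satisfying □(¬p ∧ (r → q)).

w0

Recall that □ψ holds at a world iff ψ holds at every accessible world, and ◇ψ holds iff ψ holds at some accessible world.
Let φ = □(¬p ∧ (r → q)). Evaluate φ at each world:
  w0 (successors {w0, w2, w5}): φ is true.
  w1 (successors {w1, w2, w5}): φ is false.
  w2 (successors {w1, w2}): φ is false.
  w3 (successors {w2, w3, w4, w5}): φ is false.
  w4 (successors {w1, w4}): φ is false.
  w5 (successors {w0, w1, w3, w5}): φ is false.
For instance, at w0:
  At w0: □(¬p ∧ (r → q)) requires ¬p ∧ (r → q) at every successor {w0, w2, w5}.
    At w0: ¬p ∧ (r → q) is true.
    At w2: ¬p ∧ (r → q) is true.
    At w5: ¬p ∧ (r → q) is true.
  So □(¬p ∧ (r → q)) is true at w0.
Satisfying worlds: {w0}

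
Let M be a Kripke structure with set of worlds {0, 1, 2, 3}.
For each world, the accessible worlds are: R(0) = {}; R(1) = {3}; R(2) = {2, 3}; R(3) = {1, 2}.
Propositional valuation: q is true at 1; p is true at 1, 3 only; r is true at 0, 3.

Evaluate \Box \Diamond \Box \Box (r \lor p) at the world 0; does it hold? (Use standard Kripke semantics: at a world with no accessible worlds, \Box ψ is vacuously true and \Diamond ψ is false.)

Yes

Recall that \Box ψ holds at a world iff ψ holds at every accessible world, and \Diamond ψ holds iff ψ holds at some accessible world.
At 0: no accessible worlds, so \Box \Diamond \Box \Box (r \lor p) holds vacuously.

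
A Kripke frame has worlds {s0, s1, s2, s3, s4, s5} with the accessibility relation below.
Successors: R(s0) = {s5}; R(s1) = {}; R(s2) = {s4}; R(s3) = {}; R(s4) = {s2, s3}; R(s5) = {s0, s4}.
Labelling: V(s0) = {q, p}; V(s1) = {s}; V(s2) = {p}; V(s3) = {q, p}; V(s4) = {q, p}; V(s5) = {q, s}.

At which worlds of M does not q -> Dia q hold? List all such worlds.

Let φ = not q -> Dia q. Evaluate φ at each world:
  s0 (successors {s5}): φ is true.
  s1 (successors ∅): φ is false.
  s2 (successors {s4}): φ is true.
  s3 (successors ∅): φ is true.
  s4 (successors {s2, s3}): φ is true.
  s5 (successors {s0, s4}): φ is true.
For instance, at s5:
  At s5: not q is false, Dia q is true, so not q -> Dia q is true.
    At s5: Dia q requires q at some successor in {s0, s4}.
      q holds at s0, so Dia q is true at s5.
Satisfying worlds: {s0, s2, s3, s4, s5}

s0, s2, s3, s4, s5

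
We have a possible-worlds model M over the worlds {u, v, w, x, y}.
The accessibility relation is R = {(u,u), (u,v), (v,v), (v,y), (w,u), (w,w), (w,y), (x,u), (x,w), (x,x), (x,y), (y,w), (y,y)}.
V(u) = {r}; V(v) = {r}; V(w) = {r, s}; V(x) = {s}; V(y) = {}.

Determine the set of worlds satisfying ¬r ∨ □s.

Let φ = ¬r ∨ □s. Evaluate φ at each world:
  u (successors {u, v}): φ is false.
  v (successors {v, y}): φ is false.
  w (successors {u, w, y}): φ is false.
  x (successors {u, w, x, y}): φ is true.
  y (successors {w, y}): φ is true.
For instance, at u:
  At u: ¬r is false, □s is false, so ¬r ∨ □s is false.
    At u: □s requires s at every successor {u, v}.
      s fails at u, so □s is false at u.
Satisfying worlds: {x, y}

x, y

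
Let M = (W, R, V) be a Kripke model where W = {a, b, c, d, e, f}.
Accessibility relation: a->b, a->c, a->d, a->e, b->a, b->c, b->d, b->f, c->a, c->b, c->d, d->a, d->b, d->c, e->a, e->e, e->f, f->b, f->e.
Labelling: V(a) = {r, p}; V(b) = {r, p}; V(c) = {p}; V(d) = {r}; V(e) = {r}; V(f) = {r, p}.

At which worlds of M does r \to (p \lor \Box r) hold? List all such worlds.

a, b, c, e, f

Recall that \Box ψ holds at a world iff ψ holds at every accessible world, and \Diamond ψ holds iff ψ holds at some accessible world.
Let φ = r \to (p \lor \Box r). Evaluate φ at each world:
  a (successors {b, c, d, e}): φ is true.
  b (successors {a, c, d, f}): φ is true.
  c (successors {a, b, d}): φ is true.
  d (successors {a, b, c}): φ is false.
  e (successors {a, e, f}): φ is true.
  f (successors {b, e}): φ is true.
For instance, at c:
  At c: r is false, p \lor \Box r is true, so r \to (p \lor \Box r) is true.
    At c: p is true, \Box r is true, so p \lor \Box r is true.
      At c: \Box r requires r at every successor {a, b, d}.
        At a: r is true.
        At b: r is true.
        At d: r is true.
      So \Box r is true at c.
Satisfying worlds: {a, b, c, e, f}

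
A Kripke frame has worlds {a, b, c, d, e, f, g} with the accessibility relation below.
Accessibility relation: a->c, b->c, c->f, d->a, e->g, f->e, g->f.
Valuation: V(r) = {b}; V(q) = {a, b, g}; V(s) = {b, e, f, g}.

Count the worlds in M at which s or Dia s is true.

5

Recall that Dia ψ holds at a world iff ψ holds at some accessible world.
Let φ = s or Dia s. Evaluate φ at each world:
  a (successors {c}): φ is false.
  b (successors {c}): φ is true.
  c (successors {f}): φ is true.
  d (successors {a}): φ is false.
  e (successors {g}): φ is true.
  f (successors {e}): φ is true.
  g (successors {f}): φ is true.
For instance, at a:
  At a: s is false, Dia s is false, so s or Dia s is false.
    At a: Dia s requires s at some successor in {c}.
      At c: s is false.
    So Dia s is false at a.
Satisfying worlds: {b, c, e, f, g}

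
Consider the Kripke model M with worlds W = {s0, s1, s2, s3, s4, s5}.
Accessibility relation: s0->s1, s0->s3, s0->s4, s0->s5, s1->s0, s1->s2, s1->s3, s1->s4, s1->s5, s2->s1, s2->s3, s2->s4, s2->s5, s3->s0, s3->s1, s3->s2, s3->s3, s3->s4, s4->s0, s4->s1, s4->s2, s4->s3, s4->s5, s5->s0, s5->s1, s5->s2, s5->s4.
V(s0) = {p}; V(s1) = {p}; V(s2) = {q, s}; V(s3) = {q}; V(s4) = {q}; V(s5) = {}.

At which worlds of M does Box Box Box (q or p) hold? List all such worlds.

Let φ = Box Box Box (q or p). Evaluate φ at each world:
  s0 (successors {s1, s3, s4, s5}): φ is false.
  s1 (successors {s0, s2, s3, s4, s5}): φ is false.
  s2 (successors {s1, s3, s4, s5}): φ is false.
  s3 (successors {s0, s1, s2, s3, s4}): φ is false.
  s4 (successors {s0, s1, s2, s3, s5}): φ is false.
  s5 (successors {s0, s1, s2, s4}): φ is false.
For instance, at s5:
  At s5: Box Box Box (q or p) requires Box Box (q or p) at every successor {s0, s1, s2, s4}.
    Box Box (q or p) fails at s0, so Box Box Box (q or p) is false at s5.
      At s0: Box Box (q or p) requires Box (q or p) at every successor {s1, s3, s4, s5}.
        Box (q or p) fails at s1, so Box Box (q or p) is false at s0.
Satisfying worlds: none.

none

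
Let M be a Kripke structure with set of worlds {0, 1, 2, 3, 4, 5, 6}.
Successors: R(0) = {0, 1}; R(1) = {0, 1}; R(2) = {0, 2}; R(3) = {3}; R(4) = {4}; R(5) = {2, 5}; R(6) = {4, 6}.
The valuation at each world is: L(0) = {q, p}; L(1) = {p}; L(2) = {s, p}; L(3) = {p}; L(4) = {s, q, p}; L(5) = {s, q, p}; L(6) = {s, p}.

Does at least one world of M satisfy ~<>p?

Let φ = ~<>p. Evaluate φ at each world:
  0 (successors {0, 1}): φ is false.
  1 (successors {0, 1}): φ is false.
  2 (successors {0, 2}): φ is false.
  3 (successors {3}): φ is false.
  4 (successors {4}): φ is false.
  5 (successors {2, 5}): φ is false.
  6 (successors {4, 6}): φ is false.
For instance, at 6:
  At 6: <>p is true, so ~<>p is false.
    At 6: <>p requires p at some successor in {4, 6}.
      p holds at 4, so <>p is true at 6.

No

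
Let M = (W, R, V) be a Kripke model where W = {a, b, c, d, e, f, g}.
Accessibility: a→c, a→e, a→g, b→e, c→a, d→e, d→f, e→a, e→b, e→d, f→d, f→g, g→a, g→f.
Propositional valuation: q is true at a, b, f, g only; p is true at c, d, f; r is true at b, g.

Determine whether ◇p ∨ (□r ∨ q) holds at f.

Yes

Recall that □ψ holds at a world iff ψ holds at every accessible world, and ◇ψ holds iff ψ holds at some accessible world.
At f: ◇p is true, □r ∨ q is true, so ◇p ∨ (□r ∨ q) is true.
  At f: ◇p requires p at some successor in {d, g}.
    p holds at d, so ◇p is true at f.
  At f: □r is false, q is true, so □r ∨ q is true.
    At f: □r requires r at every successor {d, g}.
      r fails at d, so □r is false at f.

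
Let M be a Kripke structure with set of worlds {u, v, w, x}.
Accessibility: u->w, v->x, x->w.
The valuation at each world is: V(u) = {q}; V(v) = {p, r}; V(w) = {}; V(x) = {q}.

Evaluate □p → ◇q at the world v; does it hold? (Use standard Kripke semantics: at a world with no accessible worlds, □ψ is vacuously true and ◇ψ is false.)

Yes

At v: □p is false, ◇q is true, so □p → ◇q is true.
  At v: □p requires p at every successor {x}.
    p fails at x, so □p is false at v.
  At v: ◇q requires q at some successor in {x}.
    q holds at x, so ◇q is true at v.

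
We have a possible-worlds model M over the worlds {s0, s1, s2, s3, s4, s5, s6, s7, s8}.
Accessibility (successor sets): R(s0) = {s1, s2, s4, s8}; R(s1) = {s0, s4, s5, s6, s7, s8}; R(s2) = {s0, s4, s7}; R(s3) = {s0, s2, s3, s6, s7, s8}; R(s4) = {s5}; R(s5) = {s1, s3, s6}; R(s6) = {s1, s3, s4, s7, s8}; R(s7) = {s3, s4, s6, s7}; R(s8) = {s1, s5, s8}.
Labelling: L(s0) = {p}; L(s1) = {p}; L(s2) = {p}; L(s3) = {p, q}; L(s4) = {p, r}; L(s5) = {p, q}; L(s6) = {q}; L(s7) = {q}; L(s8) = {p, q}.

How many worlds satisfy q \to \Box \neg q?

Recall that \Box ψ holds at a world iff ψ holds at every accessible world, and \Diamond ψ holds iff ψ holds at some accessible world.
Let φ = q \to \Box \neg q. Evaluate φ at each world:
  s0 (successors {s1, s2, s4, s8}): φ is true.
  s1 (successors {s0, s4, s5, s6, s7, s8}): φ is true.
  s2 (successors {s0, s4, s7}): φ is true.
  s3 (successors {s0, s2, s3, s6, s7, s8}): φ is false.
  s4 (successors {s5}): φ is true.
  s5 (successors {s1, s3, s6}): φ is false.
  s6 (successors {s1, s3, s4, s7, s8}): φ is false.
  s7 (successors {s3, s4, s6, s7}): φ is false.
  s8 (successors {s1, s5, s8}): φ is false.
For instance, at s3:
  At s3: q is true, \Box \neg q is false, so q \to \Box \neg q is false.
    At s3: \Box \neg q requires \neg q at every successor {s0, s2, s3, s6, s7, s8}.
      \neg q fails at s3, so \Box \neg q is false at s3.
Satisfying worlds: {s0, s1, s2, s4}

4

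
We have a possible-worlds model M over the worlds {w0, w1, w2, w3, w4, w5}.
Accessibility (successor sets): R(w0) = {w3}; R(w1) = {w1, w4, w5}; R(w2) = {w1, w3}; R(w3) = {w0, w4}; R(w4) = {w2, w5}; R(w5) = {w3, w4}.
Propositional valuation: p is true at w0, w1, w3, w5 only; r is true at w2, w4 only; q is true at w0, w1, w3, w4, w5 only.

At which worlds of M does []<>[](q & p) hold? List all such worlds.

w0, w5

Let φ = []<>[](q & p). Evaluate φ at each world:
  w0 (successors {w3}): φ is true.
  w1 (successors {w1, w4, w5}): φ is false.
  w2 (successors {w1, w3}): φ is false.
  w3 (successors {w0, w4}): φ is false.
  w4 (successors {w2, w5}): φ is false.
  w5 (successors {w3, w4}): φ is true.
For instance, at w3:
  At w3: []<>[](q & p) requires <>[](q & p) at every successor {w0, w4}.
    <>[](q & p) fails at w0, so []<>[](q & p) is false at w3.
      At w0: <>[](q & p) requires [](q & p) at some successor in {w3}.
        At w3: [](q & p) is false.
      So <>[](q & p) is false at w0.
Satisfying worlds: {w0, w5}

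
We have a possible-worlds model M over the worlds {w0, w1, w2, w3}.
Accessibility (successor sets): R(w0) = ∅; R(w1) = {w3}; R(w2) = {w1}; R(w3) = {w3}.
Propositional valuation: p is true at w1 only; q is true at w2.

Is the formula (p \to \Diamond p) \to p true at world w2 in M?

No

At w2: p \to \Diamond p is true, p is false, so (p \to \Diamond p) \to p is false.
  At w2: p is false, \Diamond p is true, so p \to \Diamond p is true.
    At w2: \Diamond p requires p at some successor in {w1}.
      p holds at w1, so \Diamond p is true at w2.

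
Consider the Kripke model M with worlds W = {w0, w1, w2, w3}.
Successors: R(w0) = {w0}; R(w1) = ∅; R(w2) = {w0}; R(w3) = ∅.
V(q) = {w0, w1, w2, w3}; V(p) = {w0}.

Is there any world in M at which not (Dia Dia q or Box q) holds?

No

Recall that Box ψ holds at a world iff ψ holds at every accessible world, and Dia ψ holds iff ψ holds at some accessible world.
Let φ = not (Dia Dia q or Box q). Evaluate φ at each world:
  w0 (successors {w0}): φ is false.
  w1 (successors ∅): φ is false.
  w2 (successors {w0}): φ is false.
  w3 (successors ∅): φ is false.
For instance, at w2:
  At w2: Dia Dia q or Box q is true, so not (Dia Dia q or Box q) is false.
    At w2: Dia Dia q is true, Box q is true, so Dia Dia q or Box q is true.
      At w2: Dia Dia q requires Dia q at some successor in {w0}.
        Dia q holds at w0, so Dia Dia q is true at w2.
      At w2: Box q requires q at every successor {w0}.
        At w0: q is true.
      So Box q is true at w2.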